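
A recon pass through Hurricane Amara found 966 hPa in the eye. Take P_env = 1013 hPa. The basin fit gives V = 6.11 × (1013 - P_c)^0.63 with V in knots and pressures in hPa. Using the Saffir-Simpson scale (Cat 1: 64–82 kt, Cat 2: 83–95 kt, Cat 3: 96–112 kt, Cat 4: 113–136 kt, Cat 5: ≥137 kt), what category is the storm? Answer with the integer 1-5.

1

ΔP = 1013 − 966 = 47 hPa.
V ≈ 6.11 × 47^0.63 = 6.11 × 11.31 ≈ 69 kt.
69 kt falls in the Category 1 band.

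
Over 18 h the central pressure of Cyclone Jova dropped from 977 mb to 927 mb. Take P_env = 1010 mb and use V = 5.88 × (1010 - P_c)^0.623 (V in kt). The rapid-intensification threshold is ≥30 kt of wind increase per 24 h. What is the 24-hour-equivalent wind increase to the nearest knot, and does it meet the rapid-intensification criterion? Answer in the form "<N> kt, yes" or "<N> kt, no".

V₁: ΔP = 33, V ≈ 5.88 × 33^0.623 ≈ 51.93 kt.
V₂: ΔP = 83, V ≈ 5.88 × 83^0.623 ≈ 92.25 kt.
ΔV over 18 h = 40.32 kt → 24 h equivalent = 40.32 × 24/18 ≈ 53.76 kt.
54 kt ≥ 30 kt ⇒ rapid intensification.

54 kt, yes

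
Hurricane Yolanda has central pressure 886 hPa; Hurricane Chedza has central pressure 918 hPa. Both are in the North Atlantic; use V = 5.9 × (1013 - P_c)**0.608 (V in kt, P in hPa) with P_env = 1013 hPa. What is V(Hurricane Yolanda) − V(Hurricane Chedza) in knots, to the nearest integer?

Hurricane Yolanda: ΔP = 127; V ≈ 5.9 × 127^0.608 ≈ 112.19 kt.
Hurricane Chedza: ΔP = 95; V ≈ 5.9 × 95^0.608 ≈ 94.04 kt.
Difference ≈ 112.19 − 94.04 = 18.15 → 18 kt.

18 kt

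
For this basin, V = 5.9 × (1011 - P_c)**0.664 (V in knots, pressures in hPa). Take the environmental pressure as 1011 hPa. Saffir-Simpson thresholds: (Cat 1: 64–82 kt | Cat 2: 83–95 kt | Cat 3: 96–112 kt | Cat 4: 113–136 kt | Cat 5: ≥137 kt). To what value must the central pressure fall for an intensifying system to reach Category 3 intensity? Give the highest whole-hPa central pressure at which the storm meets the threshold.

Category 3 begins at V = 96 kt.
Required ΔP = (96/5.9)^(1/0.664) = 16.271^1.506 ≈ 66.75 hPa.
P_c ≤ 1011 − 66.75 = 944.25, so the highest integer P_c is 944 hPa.

944 hPa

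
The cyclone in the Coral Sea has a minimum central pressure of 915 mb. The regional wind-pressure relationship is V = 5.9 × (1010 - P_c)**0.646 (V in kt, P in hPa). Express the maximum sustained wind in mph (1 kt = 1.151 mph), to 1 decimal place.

ΔP = 1010 − 915 = 95 mb.
V ≈ 5.9 × 95^0.646 = 5.9 × 18.950 ≈ 111.805 kt.
111.805 × 1.151 ≈ 128.69 mph → 128.7 mph.

128.7 mph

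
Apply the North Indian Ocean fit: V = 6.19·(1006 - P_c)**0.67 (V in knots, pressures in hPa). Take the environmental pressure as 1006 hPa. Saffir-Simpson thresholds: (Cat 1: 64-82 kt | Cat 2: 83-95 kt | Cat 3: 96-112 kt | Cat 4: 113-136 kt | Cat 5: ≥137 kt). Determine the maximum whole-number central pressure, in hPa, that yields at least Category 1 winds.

973 hPa

Category 1 begins at V = 64 kt.
Required ΔP = (64/6.19)^(1/0.67) = 10.339^1.493 ≈ 32.67 hPa.
P_c ≤ 1006 − 32.67 = 973.33, so the highest integer P_c is 973 hPa.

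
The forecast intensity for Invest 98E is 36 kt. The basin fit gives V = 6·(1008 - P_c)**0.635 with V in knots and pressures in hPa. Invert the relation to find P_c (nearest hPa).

991 hPa

ΔP = (V / 6)^(1/0.635) = (36/6)^1.575.
36/6 = 6.000; 6.000^1.575 ≈ 16.80 hPa.
P_c = 1008 − 16.80 = 991.20 ≈ 991 hPa.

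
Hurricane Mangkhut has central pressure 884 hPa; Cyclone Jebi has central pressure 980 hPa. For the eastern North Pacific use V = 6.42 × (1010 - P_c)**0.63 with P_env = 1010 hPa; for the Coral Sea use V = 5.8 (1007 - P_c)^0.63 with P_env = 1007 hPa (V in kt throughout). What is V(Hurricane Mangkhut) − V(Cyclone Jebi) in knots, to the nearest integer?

Hurricane Mangkhut: ΔP = 126; V ≈ 6.42 × 126^0.63 ≈ 135.14 kt.
Cyclone Jebi: ΔP = 27; V ≈ 5.8 × 27^0.63 ≈ 46.26 kt.
Difference ≈ 135.14 − 46.26 = 88.88 → 89 kt.

89 kt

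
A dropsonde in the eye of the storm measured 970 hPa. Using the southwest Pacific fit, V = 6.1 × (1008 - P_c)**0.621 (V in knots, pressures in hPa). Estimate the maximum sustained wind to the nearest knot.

58 kt

ΔP = 1008 − 970 = 38 hPa.
38^0.621 ≈ 9.573.
V ≈ 6.1 × 9.573 ≈ 58.4 kt.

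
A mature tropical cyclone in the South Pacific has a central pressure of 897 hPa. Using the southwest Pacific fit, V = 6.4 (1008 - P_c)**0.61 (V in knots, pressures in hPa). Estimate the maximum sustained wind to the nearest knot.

113 kt

ΔP = 1008 − 897 = 111 hPa.
111^0.61 ≈ 17.687.
V ≈ 6.4 × 17.687 ≈ 113.2 kt.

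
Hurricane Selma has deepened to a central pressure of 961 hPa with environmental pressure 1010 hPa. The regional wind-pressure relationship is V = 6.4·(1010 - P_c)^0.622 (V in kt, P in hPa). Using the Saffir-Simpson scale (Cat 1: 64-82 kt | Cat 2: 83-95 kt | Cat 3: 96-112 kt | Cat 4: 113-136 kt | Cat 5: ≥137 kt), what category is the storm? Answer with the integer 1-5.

ΔP = 1010 − 961 = 49 hPa.
V ≈ 6.4 × 49^0.622 = 6.4 × 11.25 ≈ 72 kt.
72 kt falls in the Category 1 band.

1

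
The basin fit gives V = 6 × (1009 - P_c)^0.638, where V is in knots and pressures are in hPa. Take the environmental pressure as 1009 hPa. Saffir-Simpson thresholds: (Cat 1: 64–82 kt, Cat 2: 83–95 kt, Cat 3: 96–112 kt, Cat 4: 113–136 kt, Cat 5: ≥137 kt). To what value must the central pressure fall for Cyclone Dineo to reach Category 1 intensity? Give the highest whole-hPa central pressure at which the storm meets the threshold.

Category 1 begins at V = 64 kt.
Required ΔP = (64/6)^(1/0.638) = 10.667^1.567 ≈ 40.86 hPa.
P_c ≤ 1009 − 40.86 = 968.14, so the highest integer P_c is 968 hPa.

968 hPa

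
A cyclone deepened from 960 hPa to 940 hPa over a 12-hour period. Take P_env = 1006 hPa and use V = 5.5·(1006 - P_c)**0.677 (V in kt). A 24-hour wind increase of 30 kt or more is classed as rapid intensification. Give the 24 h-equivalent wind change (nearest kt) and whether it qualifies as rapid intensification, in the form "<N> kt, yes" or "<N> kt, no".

41 kt, yes

V₁: ΔP = 46, V ≈ 5.5 × 46^0.677 ≈ 73.46 kt.
V₂: ΔP = 66, V ≈ 5.5 × 66^0.677 ≈ 93.80 kt.
ΔV over 12 h = 20.34 kt → 24 h equivalent = 20.34 × 24/12 ≈ 40.68 kt.
41 kt ≥ 30 kt ⇒ rapid intensification.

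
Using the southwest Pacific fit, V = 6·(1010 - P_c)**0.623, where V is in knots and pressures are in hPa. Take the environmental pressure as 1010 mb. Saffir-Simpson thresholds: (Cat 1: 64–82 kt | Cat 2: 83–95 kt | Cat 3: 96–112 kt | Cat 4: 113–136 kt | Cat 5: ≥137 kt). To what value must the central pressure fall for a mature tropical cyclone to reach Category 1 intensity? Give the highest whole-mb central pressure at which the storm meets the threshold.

Category 1 begins at V = 64 kt.
Required ΔP = (64/6)^(1/0.623) = 10.667^1.605 ≈ 44.68 mb.
P_c ≤ 1010 − 44.68 = 965.32, so the highest integer P_c is 965 mb.

965 mb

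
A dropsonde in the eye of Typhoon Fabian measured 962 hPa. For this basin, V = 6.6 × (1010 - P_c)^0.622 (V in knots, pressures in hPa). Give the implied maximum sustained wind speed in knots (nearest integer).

ΔP = 1010 − 962 = 48 hPa.
48^0.622 ≈ 11.110.
V ≈ 6.6 × 11.110 ≈ 73.3 kt.

73 kt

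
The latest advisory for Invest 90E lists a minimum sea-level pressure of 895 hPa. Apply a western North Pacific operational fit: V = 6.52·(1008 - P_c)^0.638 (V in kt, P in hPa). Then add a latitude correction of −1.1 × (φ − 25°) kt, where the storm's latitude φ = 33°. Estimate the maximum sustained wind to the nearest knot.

ΔP = 1008 − 895 = 113 hPa.
113^0.638 ≈ 20.411.
V ≈ 6.52 × 20.411 ≈ 133.1 kt.
Latitude correction: −1.1 × (33 − 25) = -8.8 kt.
Corrected V ≈ 124.3 kt → 124 kt.

124 kt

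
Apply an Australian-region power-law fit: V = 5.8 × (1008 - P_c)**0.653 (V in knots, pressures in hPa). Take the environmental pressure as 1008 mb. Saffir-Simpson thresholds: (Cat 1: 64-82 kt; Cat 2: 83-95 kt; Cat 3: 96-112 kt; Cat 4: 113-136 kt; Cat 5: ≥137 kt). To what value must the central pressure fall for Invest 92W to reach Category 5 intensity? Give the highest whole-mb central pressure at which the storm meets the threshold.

881 mb

Category 5 begins at V = 137 kt.
Required ΔP = (137/5.8)^(1/0.653) = 23.621^1.531 ≈ 126.78 mb.
P_c ≤ 1008 − 126.78 = 881.22, so the highest integer P_c is 881 mb.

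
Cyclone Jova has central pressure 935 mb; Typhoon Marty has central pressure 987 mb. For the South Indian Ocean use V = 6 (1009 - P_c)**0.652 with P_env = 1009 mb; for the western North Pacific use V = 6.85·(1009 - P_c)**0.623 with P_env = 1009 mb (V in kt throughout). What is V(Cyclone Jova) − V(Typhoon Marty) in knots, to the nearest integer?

Cyclone Jova: ΔP = 74; V ≈ 6 × 74^0.652 ≈ 99.29 kt.
Typhoon Marty: ΔP = 22; V ≈ 6.85 × 22^0.623 ≈ 46.99 kt.
Difference ≈ 99.29 − 46.99 = 52.30 → 52 kt.

52 kt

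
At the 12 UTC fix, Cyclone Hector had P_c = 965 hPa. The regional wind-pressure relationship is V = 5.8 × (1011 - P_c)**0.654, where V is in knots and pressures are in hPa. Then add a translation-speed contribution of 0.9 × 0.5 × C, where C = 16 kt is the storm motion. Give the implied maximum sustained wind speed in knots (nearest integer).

78 kt

ΔP = 1011 − 965 = 46 hPa.
46^0.654 ≈ 12.230.
V ≈ 5.8 × 12.230 ≈ 70.9 kt.
Translation term: 0.9 × 0.5 × 16 = 7.2 kt.
Corrected V ≈ 78.1 kt → 78 kt.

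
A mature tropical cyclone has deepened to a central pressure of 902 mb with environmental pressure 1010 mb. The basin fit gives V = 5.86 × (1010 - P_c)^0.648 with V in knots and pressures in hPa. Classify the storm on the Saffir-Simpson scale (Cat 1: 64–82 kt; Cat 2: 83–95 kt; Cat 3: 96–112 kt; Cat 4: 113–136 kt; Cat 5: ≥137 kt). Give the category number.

4

ΔP = 1010 − 902 = 108 mb.
V ≈ 5.86 × 108^0.648 = 5.86 × 20.78 ≈ 122 kt.
122 kt falls in the Category 4 band.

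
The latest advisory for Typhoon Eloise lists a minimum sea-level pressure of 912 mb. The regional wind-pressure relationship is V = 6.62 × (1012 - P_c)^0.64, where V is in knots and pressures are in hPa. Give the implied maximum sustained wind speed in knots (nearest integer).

126 kt

ΔP = 1012 − 912 = 100 mb.
100^0.64 ≈ 19.055.
V ≈ 6.62 × 19.055 ≈ 126.1 kt.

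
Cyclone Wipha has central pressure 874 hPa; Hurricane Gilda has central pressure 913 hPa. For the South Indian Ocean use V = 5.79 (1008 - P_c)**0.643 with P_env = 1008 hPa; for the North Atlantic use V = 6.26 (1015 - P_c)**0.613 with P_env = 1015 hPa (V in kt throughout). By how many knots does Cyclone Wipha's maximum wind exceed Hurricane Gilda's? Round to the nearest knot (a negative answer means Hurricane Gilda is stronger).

28 kt

Cyclone Wipha: ΔP = 134; V ≈ 5.79 × 134^0.643 ≈ 135.02 kt.
Hurricane Gilda: ΔP = 102; V ≈ 6.26 × 102^0.613 ≈ 106.62 kt.
Difference ≈ 135.02 − 106.62 = 28.40 → 28 kt.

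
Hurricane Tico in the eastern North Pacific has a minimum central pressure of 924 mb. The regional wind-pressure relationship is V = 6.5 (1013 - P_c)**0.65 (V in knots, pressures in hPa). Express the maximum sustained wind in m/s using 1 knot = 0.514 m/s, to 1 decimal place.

ΔP = 1013 − 924 = 89 mb.
V ≈ 6.5 × 89^0.65 = 6.5 × 18.497 ≈ 120.231 kt.
120.231 × 0.514 ≈ 61.80 m/s → 61.8 m/s.

61.8 m/s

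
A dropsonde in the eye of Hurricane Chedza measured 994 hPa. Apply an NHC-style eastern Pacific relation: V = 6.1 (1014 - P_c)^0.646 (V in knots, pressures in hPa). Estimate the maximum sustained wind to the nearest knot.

ΔP = 1014 − 994 = 20 hPa.
20^0.646 ≈ 6.926.
V ≈ 6.1 × 6.926 ≈ 42.2 kt.

42 kt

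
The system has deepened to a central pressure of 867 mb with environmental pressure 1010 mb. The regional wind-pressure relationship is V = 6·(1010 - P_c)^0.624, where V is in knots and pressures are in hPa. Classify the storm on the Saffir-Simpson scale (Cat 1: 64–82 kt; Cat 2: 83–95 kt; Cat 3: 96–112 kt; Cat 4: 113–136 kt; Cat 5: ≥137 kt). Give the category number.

4

ΔP = 1010 − 867 = 143 mb.
V ≈ 6 × 143^0.624 = 6 × 22.13 ≈ 133 kt.
133 kt falls in the Category 4 band.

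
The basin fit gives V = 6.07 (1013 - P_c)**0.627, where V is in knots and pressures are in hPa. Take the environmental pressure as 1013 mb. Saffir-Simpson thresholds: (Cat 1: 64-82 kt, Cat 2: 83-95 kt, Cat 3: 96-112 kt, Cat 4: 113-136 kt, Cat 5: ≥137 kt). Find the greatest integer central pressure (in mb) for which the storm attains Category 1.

970 mb

Category 1 begins at V = 64 kt.
Required ΔP = (64/6.07)^(1/0.627) = 10.544^1.595 ≈ 42.81 mb.
P_c ≤ 1013 − 42.81 = 970.19, so the highest integer P_c is 970 mb.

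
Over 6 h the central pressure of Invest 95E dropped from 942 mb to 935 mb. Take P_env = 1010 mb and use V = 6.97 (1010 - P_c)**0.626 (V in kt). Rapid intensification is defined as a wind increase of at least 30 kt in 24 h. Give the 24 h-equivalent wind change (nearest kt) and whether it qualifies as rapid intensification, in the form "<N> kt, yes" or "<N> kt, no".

V₁: ΔP = 68, V ≈ 6.97 × 68^0.626 ≈ 97.81 kt.
V₂: ΔP = 75, V ≈ 6.97 × 75^0.626 ≈ 104.00 kt.
ΔV over 6 h = 6.19 kt → 24 h equivalent = 6.19 × 24/6 ≈ 24.76 kt.
25 kt < 30 kt ⇒ not rapid intensification.

25 kt, no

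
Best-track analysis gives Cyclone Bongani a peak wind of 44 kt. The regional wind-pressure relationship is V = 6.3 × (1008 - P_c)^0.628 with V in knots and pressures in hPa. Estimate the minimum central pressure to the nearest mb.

986 mb

ΔP = (V / 6.3)^(1/0.628) = (44/6.3)^1.592.
44/6.3 = 6.984; 6.984^1.592 ≈ 22.09 mb.
P_c = 1008 − 22.09 = 985.91 ≈ 986 mb.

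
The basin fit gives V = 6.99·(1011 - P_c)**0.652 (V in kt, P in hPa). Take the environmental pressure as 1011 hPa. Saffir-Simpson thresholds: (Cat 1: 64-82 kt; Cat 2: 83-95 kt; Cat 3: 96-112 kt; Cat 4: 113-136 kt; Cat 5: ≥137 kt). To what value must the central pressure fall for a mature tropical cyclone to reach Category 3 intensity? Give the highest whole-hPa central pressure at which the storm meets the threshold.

Category 3 begins at V = 96 kt.
Required ΔP = (96/6.99)^(1/0.652) = 13.734^1.534 ≈ 55.60 hPa.
P_c ≤ 1011 − 55.60 = 955.40, so the highest integer P_c is 955 hPa.

955 hPa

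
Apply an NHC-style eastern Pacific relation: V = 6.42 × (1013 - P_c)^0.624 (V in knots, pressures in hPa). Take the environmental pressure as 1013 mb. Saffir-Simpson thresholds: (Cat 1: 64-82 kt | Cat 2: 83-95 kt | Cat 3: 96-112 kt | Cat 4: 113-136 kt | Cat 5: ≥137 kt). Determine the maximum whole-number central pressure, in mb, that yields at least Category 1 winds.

973 mb

Category 1 begins at V = 64 kt.
Required ΔP = (64/6.42)^(1/0.624) = 9.969^1.603 ≈ 39.85 mb.
P_c ≤ 1013 − 39.85 = 973.15, so the highest integer P_c is 973 mb.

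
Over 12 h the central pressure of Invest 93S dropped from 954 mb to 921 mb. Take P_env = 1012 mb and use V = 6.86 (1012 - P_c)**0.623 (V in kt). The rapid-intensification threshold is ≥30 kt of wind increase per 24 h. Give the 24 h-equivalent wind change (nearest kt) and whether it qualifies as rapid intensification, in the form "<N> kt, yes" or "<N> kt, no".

56 kt, yes

V₁: ΔP = 58, V ≈ 6.86 × 58^0.623 ≈ 86.09 kt.
V₂: ΔP = 91, V ≈ 6.86 × 91^0.623 ≈ 113.97 kt.
ΔV over 12 h = 27.88 kt → 24 h equivalent = 27.88 × 24/12 ≈ 55.76 kt.
56 kt ≥ 30 kt ⇒ rapid intensification.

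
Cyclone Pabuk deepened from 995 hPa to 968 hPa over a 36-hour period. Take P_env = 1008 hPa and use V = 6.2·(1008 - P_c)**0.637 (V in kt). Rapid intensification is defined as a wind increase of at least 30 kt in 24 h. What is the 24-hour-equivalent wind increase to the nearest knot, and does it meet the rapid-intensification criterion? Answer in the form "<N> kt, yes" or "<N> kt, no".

V₁: ΔP = 13, V ≈ 6.2 × 13^0.637 ≈ 31.77 kt.
V₂: ΔP = 40, V ≈ 6.2 × 40^0.637 ≈ 65.00 kt.
ΔV over 36 h = 33.23 kt → 24 h equivalent = 33.23 × 24/36 ≈ 22.15 kt.
22 kt < 30 kt ⇒ not rapid intensification.

22 kt, no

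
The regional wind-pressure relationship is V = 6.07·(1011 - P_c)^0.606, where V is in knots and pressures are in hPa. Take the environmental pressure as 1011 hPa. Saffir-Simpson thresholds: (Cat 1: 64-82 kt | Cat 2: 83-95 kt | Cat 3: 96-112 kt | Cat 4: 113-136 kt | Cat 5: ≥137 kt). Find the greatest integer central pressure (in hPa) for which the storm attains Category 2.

936 hPa

Category 2 begins at V = 83 kt.
Required ΔP = (83/6.07)^(1/0.606) = 13.674^1.650 ≈ 74.89 hPa.
P_c ≤ 1011 − 74.89 = 936.11, so the highest integer P_c is 936 hPa.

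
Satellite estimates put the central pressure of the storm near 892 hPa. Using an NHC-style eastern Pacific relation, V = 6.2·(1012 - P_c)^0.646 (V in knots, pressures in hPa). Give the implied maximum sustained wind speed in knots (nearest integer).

137 kt

ΔP = 1012 − 892 = 120 hPa.
120^0.646 ≈ 22.037.
V ≈ 6.2 × 22.037 ≈ 136.6 kt.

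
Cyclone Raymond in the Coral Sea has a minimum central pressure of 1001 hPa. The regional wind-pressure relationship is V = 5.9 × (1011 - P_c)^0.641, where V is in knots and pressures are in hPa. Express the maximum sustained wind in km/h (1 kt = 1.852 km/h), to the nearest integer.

ΔP = 1011 − 1001 = 10 hPa.
V ≈ 5.9 × 10^0.641 = 5.9 × 4.375 ≈ 25.814 kt.
25.814 × 1.852 ≈ 47.81 km/h → 48 km/h.

48 km/h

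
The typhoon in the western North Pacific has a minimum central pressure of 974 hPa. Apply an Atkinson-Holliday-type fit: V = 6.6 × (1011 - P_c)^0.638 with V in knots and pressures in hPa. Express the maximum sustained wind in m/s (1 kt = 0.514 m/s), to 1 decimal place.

34.0 m/s

ΔP = 1011 − 974 = 37 hPa.
V ≈ 6.6 × 37^0.638 = 6.6 × 10.012 ≈ 66.078 kt.
66.078 × 0.514 ≈ 33.96 m/s → 34.0 m/s.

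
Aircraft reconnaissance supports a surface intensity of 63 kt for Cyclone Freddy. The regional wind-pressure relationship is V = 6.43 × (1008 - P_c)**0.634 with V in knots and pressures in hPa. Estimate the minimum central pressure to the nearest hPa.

971 hPa

ΔP = (V / 6.43)^(1/0.634) = (63/6.43)^1.577.
63/6.43 = 9.798; 9.798^1.577 ≈ 36.58 hPa.
P_c = 1008 − 36.58 = 971.42 ≈ 971 hPa.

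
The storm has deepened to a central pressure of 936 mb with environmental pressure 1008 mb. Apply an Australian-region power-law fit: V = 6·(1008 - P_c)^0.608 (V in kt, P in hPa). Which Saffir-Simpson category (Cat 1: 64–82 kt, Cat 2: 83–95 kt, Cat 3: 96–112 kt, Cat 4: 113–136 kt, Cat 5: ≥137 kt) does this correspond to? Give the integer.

1

ΔP = 1008 − 936 = 72 mb.
V ≈ 6 × 72^0.608 = 6 × 13.47 ≈ 81 kt.
81 kt falls in the Category 1 band.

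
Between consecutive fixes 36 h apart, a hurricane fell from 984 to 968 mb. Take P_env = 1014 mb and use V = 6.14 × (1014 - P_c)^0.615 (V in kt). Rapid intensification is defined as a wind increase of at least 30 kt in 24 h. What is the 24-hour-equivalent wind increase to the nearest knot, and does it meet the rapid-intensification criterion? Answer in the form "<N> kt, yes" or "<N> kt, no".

10 kt, no

V₁: ΔP = 30, V ≈ 6.14 × 30^0.615 ≈ 49.73 kt.
V₂: ΔP = 46, V ≈ 6.14 × 46^0.615 ≈ 64.68 kt.
ΔV over 36 h = 14.95 kt → 24 h equivalent = 14.95 × 24/36 ≈ 9.97 kt.
10 kt < 30 kt ⇒ not rapid intensification.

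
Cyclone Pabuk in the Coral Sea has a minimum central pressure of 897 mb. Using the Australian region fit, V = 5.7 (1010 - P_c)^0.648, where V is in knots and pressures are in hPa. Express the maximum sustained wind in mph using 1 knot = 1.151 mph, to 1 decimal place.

140.4 mph

ΔP = 1010 − 897 = 113 mb.
V ≈ 5.7 × 113^0.648 = 5.7 × 21.399 ≈ 121.975 kt.
121.975 × 1.151 ≈ 140.39 mph → 140.4 mph.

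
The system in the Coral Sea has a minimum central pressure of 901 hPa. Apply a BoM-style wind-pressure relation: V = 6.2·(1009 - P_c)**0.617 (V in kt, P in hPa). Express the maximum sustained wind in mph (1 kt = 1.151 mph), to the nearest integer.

ΔP = 1009 − 901 = 108 hPa.
V ≈ 6.2 × 108^0.617 = 6.2 × 17.973 ≈ 111.433 kt.
111.433 × 1.151 ≈ 128.26 mph → 128 mph.

128 mph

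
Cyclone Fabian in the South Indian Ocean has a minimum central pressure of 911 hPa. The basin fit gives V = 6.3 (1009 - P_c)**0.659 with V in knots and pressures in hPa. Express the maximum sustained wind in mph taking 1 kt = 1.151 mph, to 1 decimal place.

148.8 mph

ΔP = 1009 − 911 = 98 hPa.
V ≈ 6.3 × 98^0.659 = 6.3 × 20.522 ≈ 129.288 kt.
129.288 × 1.151 ≈ 148.81 mph → 148.8 mph.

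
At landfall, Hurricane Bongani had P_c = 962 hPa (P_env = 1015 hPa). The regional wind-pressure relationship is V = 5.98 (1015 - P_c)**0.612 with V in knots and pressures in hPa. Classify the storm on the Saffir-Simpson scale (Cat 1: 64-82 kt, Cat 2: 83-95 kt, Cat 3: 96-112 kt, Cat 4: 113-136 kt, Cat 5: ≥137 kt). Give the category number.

1

ΔP = 1015 − 962 = 53 hPa.
V ≈ 5.98 × 53^0.612 = 5.98 × 11.36 ≈ 68 kt.
68 kt falls in the Category 1 band.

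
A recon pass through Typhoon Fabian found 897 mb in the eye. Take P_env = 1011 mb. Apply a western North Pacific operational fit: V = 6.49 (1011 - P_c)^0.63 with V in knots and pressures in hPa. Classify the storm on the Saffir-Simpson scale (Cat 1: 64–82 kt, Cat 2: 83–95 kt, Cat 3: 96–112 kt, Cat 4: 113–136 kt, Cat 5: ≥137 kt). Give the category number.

4

ΔP = 1011 − 897 = 114 mb.
V ≈ 6.49 × 114^0.63 = 6.49 × 19.76 ≈ 128 kt.
128 kt falls in the Category 4 band.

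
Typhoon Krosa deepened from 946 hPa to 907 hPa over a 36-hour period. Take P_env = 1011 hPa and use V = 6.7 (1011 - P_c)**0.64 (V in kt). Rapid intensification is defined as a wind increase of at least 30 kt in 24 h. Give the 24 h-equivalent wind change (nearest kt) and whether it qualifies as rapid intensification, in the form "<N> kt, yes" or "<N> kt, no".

23 kt, no

V₁: ΔP = 65, V ≈ 6.7 × 65^0.64 ≈ 96.90 kt.
V₂: ΔP = 104, V ≈ 6.7 × 104^0.64 ≈ 130.91 kt.
ΔV over 36 h = 34.01 kt → 24 h equivalent = 34.01 × 24/36 ≈ 22.67 kt.
23 kt < 30 kt ⇒ not rapid intensification.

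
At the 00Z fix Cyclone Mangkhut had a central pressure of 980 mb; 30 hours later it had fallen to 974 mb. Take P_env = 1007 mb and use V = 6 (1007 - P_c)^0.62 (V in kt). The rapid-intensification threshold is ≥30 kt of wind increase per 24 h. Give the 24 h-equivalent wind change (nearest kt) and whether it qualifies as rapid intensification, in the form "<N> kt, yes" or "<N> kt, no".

5 kt, no

V₁: ΔP = 27, V ≈ 6 × 27^0.62 ≈ 46.30 kt.
V₂: ΔP = 33, V ≈ 6 × 33^0.62 ≈ 52.44 kt.
ΔV over 30 h = 6.14 kt → 24 h equivalent = 6.14 × 24/30 ≈ 4.91 kt.
5 kt < 30 kt ⇒ not rapid intensification.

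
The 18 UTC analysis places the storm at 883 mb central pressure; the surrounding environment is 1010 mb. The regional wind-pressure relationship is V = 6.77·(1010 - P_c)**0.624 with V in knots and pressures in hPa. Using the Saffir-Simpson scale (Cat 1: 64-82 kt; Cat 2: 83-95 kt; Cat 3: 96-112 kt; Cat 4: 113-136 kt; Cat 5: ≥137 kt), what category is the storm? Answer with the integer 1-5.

ΔP = 1010 − 883 = 127 mb.
V ≈ 6.77 × 127^0.624 = 6.77 × 20.55 ≈ 139 kt.
139 kt falls in the Category 5 band.

5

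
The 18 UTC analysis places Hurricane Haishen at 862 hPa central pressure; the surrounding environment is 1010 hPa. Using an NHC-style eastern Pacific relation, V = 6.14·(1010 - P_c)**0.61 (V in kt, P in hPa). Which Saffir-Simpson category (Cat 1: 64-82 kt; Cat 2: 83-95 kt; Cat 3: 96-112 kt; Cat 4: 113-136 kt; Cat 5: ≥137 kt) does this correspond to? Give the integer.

4

ΔP = 1010 − 862 = 148 hPa.
V ≈ 6.14 × 148^0.61 = 6.14 × 21.08 ≈ 129 kt.
129 kt falls in the Category 4 band.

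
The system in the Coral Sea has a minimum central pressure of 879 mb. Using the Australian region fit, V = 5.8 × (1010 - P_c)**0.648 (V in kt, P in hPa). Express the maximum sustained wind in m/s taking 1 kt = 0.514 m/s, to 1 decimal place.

ΔP = 1010 − 879 = 131 mb.
V ≈ 5.8 × 131^0.648 = 5.8 × 23.550 ≈ 136.590 kt.
136.590 × 0.514 ≈ 70.21 m/s → 70.2 m/s.

70.2 m/s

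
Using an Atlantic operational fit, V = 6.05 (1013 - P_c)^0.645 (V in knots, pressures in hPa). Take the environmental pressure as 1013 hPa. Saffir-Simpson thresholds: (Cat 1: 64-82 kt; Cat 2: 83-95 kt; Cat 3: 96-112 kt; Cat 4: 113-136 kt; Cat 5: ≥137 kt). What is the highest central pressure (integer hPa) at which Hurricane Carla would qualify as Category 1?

974 hPa

Category 1 begins at V = 64 kt.
Required ΔP = (64/6.05)^(1/0.645) = 10.579^1.550 ≈ 38.75 hPa.
P_c ≤ 1013 − 38.75 = 974.25, so the highest integer P_c is 974 hPa.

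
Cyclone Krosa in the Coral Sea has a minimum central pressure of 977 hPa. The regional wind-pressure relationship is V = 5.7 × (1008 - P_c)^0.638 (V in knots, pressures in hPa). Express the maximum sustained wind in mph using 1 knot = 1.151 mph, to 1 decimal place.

ΔP = 1008 − 977 = 31 hPa.
V ≈ 5.7 × 31^0.638 = 5.7 × 8.943 ≈ 50.976 kt.
50.976 × 1.151 ≈ 58.67 mph → 58.7 mph.

58.7 mph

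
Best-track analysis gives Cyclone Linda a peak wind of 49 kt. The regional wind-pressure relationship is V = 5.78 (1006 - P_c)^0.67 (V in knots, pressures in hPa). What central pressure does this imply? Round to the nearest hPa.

ΔP = (V / 5.78)^(1/0.67) = (49/5.78)^1.493.
49/5.78 = 8.478; 8.478^1.493 ≈ 24.29 hPa.
P_c = 1006 − 24.29 = 981.71 ≈ 982 hPa.

982 hPa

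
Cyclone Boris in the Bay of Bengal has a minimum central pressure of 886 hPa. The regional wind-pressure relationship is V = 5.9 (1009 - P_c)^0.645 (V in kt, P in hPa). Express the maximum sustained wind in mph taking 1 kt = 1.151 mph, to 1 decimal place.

151.3 mph

ΔP = 1009 − 886 = 123 hPa.
V ≈ 5.9 × 123^0.645 = 5.9 × 22.284 ≈ 131.474 kt.
131.474 × 1.151 ≈ 151.33 mph → 151.3 mph.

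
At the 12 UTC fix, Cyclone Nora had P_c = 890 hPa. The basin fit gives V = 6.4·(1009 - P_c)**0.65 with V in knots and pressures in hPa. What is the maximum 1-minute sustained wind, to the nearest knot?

143 kt

ΔP = 1009 − 890 = 119 hPa.
119^0.65 ≈ 22.341.
V ≈ 6.4 × 22.341 ≈ 143.0 kt.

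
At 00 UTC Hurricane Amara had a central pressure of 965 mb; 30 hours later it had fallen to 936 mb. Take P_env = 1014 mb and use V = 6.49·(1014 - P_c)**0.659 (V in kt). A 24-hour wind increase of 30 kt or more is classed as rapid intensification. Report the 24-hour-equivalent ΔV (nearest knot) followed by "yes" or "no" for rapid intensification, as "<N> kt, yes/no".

V₁: ΔP = 49, V ≈ 6.49 × 49^0.659 ≈ 84.35 kt.
V₂: ΔP = 78, V ≈ 6.49 × 78^0.659 ≈ 114.59 kt.
ΔV over 30 h = 30.24 kt → 24 h equivalent = 30.24 × 24/30 ≈ 24.19 kt.
24 kt < 30 kt ⇒ not rapid intensification.

24 kt, no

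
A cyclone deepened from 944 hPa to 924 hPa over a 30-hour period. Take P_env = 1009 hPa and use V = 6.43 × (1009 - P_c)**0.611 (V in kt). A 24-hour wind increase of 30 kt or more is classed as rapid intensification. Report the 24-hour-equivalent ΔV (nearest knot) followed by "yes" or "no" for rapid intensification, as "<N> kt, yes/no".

12 kt, no

V₁: ΔP = 65, V ≈ 6.43 × 65^0.611 ≈ 82.40 kt.
V₂: ΔP = 85, V ≈ 6.43 × 85^0.611 ≈ 97.07 kt.
ΔV over 30 h = 14.67 kt → 24 h equivalent = 14.67 × 24/30 ≈ 11.74 kt.
12 kt < 30 kt ⇒ not rapid intensification.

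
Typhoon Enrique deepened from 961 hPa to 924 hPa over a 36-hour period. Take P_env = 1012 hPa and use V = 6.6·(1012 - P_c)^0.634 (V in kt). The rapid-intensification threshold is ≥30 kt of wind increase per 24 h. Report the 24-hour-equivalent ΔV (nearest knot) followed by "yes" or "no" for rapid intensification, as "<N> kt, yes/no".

V₁: ΔP = 51, V ≈ 6.6 × 51^0.634 ≈ 79.83 kt.
V₂: ΔP = 88, V ≈ 6.6 × 88^0.634 ≈ 112.81 kt.
ΔV over 36 h = 32.98 kt → 24 h equivalent = 32.98 × 24/36 ≈ 21.99 kt.
22 kt < 30 kt ⇒ not rapid intensification.

22 kt, no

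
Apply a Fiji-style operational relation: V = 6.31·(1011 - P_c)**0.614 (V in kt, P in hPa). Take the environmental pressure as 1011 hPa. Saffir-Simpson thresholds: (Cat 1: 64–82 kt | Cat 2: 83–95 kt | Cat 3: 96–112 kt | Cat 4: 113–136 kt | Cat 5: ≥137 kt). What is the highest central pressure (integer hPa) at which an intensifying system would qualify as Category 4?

901 hPa

Category 4 begins at V = 113 kt.
Required ΔP = (113/6.31)^(1/0.614) = 17.908^1.629 ≈ 109.85 hPa.
P_c ≤ 1011 − 109.85 = 901.15, so the highest integer P_c is 901 hPa.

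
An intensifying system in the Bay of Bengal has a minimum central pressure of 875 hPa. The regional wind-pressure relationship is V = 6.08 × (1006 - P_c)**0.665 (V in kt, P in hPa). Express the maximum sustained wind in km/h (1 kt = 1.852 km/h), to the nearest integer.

ΔP = 1006 − 875 = 131 hPa.
V ≈ 6.08 × 131^0.665 = 6.08 × 25.585 ≈ 155.557 kt.
155.557 × 1.852 ≈ 288.09 km/h → 288 km/h.

288 km/h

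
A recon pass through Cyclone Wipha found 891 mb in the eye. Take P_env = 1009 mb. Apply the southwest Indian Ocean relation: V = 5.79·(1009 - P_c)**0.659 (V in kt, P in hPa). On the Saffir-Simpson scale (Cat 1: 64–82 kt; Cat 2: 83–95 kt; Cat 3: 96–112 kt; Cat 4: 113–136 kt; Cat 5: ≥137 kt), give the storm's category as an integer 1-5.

4

ΔP = 1009 − 891 = 118 mb.
V ≈ 5.79 × 118^0.659 = 5.79 × 23.19 ≈ 134 kt.
134 kt falls in the Category 4 band.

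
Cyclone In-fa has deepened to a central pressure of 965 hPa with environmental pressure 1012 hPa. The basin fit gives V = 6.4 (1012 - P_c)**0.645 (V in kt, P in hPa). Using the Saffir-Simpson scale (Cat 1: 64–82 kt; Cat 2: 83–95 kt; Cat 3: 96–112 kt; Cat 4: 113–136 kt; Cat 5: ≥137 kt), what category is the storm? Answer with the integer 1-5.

ΔP = 1012 − 965 = 47 hPa.
V ≈ 6.4 × 47^0.645 = 6.4 × 11.98 ≈ 77 kt.
77 kt falls in the Category 1 band.

1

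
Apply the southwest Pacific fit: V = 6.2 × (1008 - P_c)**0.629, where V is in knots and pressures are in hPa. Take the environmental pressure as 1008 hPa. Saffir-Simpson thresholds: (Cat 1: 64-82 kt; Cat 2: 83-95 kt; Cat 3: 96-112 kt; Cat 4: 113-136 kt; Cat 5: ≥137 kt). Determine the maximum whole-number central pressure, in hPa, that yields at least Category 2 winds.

Category 2 begins at V = 83 kt.
Required ΔP = (83/6.2)^(1/0.629) = 13.387^1.590 ≈ 61.83 hPa.
P_c ≤ 1008 − 61.83 = 946.17, so the highest integer P_c is 946 hPa.

946 hPa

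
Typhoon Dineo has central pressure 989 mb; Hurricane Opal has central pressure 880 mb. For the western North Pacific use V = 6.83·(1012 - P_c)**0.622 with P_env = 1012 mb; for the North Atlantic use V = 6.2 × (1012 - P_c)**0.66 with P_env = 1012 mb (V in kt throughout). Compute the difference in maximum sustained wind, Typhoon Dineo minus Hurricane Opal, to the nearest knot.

Typhoon Dineo: ΔP = 23; V ≈ 6.83 × 23^0.622 ≈ 48.02 kt.
Hurricane Opal: ΔP = 132; V ≈ 6.2 × 132^0.66 ≈ 155.59 kt.
Difference ≈ 48.02 − 155.59 = -107.57 → -108 kt.

-108 kt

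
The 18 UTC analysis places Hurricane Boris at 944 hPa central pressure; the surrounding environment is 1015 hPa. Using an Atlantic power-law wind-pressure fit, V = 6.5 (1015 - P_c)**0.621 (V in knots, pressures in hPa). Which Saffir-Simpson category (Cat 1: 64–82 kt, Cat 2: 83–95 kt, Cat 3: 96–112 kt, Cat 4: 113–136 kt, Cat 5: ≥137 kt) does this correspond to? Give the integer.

ΔP = 1015 − 944 = 71 hPa.
V ≈ 6.5 × 71^0.621 = 6.5 × 14.11 ≈ 92 kt.
92 kt falls in the Category 2 band.

2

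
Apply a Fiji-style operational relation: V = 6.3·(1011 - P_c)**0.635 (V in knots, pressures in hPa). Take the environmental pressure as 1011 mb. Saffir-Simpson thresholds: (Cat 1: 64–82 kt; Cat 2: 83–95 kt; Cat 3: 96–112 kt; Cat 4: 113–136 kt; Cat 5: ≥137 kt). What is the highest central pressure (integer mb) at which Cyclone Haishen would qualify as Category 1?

Category 1 begins at V = 64 kt.
Required ΔP = (64/6.3)^(1/0.635) = 10.159^1.575 ≈ 38.51 mb.
P_c ≤ 1011 − 38.51 = 972.49, so the highest integer P_c is 972 mb.

972 mb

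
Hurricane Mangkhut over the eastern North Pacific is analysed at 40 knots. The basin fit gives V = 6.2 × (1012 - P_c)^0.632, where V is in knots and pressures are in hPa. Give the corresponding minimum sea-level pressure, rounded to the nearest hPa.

ΔP = (V / 6.2)^(1/0.632) = (40/6.2)^1.582.
40/6.2 = 6.452; 6.452^1.582 ≈ 19.10 hPa.
P_c = 1012 − 19.10 = 992.90 ≈ 993 hPa.

993 hPa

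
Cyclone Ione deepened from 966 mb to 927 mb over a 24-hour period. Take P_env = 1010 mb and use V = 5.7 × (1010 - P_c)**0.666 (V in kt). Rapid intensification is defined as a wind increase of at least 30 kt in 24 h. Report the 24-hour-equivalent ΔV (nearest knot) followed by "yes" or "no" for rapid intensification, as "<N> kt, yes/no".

V₁: ΔP = 44, V ≈ 5.7 × 44^0.666 ≈ 70.86 kt.
V₂: ΔP = 83, V ≈ 5.7 × 83^0.666 ≈ 108.14 kt.
ΔV over 24 h = 37.28 kt → 24 h equivalent = 37.28 × 24/24 ≈ 37.28 kt.
37 kt ≥ 30 kt ⇒ rapid intensification.

37 kt, yes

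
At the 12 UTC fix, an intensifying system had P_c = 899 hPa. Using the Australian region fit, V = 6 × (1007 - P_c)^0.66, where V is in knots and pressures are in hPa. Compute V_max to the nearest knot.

132 kt

ΔP = 1007 − 899 = 108 hPa.
108^0.66 ≈ 21.982.
V ≈ 6 × 21.982 ≈ 131.9 kt.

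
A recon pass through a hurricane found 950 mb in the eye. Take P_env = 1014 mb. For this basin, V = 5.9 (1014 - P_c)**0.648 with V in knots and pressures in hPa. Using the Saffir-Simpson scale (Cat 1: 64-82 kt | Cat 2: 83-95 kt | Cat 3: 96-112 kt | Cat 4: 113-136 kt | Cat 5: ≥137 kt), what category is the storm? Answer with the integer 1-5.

ΔP = 1014 − 950 = 64 mb.
V ≈ 5.9 × 64^0.648 = 5.9 × 14.80 ≈ 87 kt.
87 kt falls in the Category 2 band.

2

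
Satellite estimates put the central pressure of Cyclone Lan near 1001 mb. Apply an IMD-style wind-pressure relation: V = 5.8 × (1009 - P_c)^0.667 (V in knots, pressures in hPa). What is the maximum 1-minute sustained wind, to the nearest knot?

23 kt

ΔP = 1009 − 1001 = 8 mb.
8^0.667 ≈ 4.003.
V ≈ 5.8 × 4.003 ≈ 23.2 kt.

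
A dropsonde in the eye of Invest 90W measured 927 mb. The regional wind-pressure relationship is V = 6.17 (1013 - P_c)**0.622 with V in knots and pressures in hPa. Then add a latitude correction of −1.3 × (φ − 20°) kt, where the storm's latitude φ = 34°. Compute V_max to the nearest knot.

80 kt

ΔP = 1013 − 927 = 86 mb.
86^0.622 ≈ 15.968.
V ≈ 6.17 × 15.968 ≈ 98.5 kt.
Latitude correction: −1.3 × (34 − 20) = -18.2 kt.
Corrected V ≈ 80.3 kt → 80 kt.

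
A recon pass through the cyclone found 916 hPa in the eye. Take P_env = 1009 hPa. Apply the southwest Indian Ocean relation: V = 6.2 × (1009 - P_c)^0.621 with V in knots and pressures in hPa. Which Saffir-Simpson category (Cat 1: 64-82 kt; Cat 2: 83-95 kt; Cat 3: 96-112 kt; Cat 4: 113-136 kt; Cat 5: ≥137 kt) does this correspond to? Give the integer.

ΔP = 1009 − 916 = 93 hPa.
V ≈ 6.2 × 93^0.621 = 6.2 × 16.69 ≈ 103 kt.
103 kt falls in the Category 3 band.

3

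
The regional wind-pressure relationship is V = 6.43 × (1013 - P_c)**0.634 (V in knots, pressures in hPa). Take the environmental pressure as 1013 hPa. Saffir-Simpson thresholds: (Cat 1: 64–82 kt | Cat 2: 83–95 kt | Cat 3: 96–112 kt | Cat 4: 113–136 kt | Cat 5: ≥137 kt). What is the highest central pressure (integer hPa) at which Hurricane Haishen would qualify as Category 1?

Category 1 begins at V = 64 kt.
Required ΔP = (64/6.43)^(1/0.634) = 9.953^1.577 ≈ 37.50 hPa.
P_c ≤ 1013 − 37.50 = 975.50, so the highest integer P_c is 975 hPa.

975 hPa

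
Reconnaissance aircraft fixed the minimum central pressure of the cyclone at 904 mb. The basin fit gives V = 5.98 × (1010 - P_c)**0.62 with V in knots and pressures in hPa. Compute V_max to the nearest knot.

ΔP = 1010 − 904 = 106 mb.
106^0.62 ≈ 18.017.
V ≈ 5.98 × 18.017 ≈ 107.7 kt.

108 kt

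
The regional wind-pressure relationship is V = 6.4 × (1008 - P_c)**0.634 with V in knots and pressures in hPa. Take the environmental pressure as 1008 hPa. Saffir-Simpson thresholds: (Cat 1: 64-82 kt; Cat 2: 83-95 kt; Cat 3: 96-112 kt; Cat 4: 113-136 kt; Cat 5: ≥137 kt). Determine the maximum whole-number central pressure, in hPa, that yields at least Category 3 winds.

Category 3 begins at V = 96 kt.
Required ΔP = (96/6.4)^(1/0.634) = 15.000^1.577 ≈ 71.62 hPa.
P_c ≤ 1008 − 71.62 = 936.38, so the highest integer P_c is 936 hPa.

936 hPa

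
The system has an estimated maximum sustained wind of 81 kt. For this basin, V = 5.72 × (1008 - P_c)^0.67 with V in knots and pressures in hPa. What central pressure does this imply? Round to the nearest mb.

ΔP = (V / 5.72)^(1/0.67) = (81/5.72)^1.493.
81/5.72 = 14.161; 14.161^1.493 ≈ 52.24 mb.
P_c = 1008 − 52.24 = 955.76 ≈ 956 mb.

956 mb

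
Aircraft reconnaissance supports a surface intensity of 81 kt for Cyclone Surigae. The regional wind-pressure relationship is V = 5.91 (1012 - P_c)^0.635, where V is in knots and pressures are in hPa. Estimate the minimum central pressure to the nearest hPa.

950 hPa

ΔP = (V / 5.91)^(1/0.635) = (81/5.91)^1.575.
81/5.91 = 13.706; 13.706^1.575 ≈ 61.71 hPa.
P_c = 1012 − 61.71 = 950.29 ≈ 950 hPa.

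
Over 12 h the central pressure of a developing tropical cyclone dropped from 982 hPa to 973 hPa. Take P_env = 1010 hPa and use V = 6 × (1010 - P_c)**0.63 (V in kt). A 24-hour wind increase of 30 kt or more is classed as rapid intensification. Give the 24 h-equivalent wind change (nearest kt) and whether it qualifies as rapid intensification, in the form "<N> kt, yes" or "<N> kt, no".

19 kt, no

V₁: ΔP = 28, V ≈ 6 × 28^0.63 ≈ 48.96 kt.
V₂: ΔP = 37, V ≈ 6 × 37^0.63 ≈ 58.36 kt.
ΔV over 12 h = 9.40 kt → 24 h equivalent = 9.40 × 24/12 ≈ 18.80 kt.
19 kt < 30 kt ⇒ not rapid intensification.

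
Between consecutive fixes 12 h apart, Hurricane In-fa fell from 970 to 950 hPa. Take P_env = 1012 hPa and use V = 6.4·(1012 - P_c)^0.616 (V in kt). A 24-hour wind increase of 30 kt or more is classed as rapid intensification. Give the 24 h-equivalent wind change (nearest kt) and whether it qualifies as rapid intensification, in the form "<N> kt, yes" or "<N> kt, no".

V₁: ΔP = 42, V ≈ 6.4 × 42^0.616 ≈ 63.99 kt.
V₂: ΔP = 62, V ≈ 6.4 × 62^0.616 ≈ 81.34 kt.
ΔV over 12 h = 17.35 kt → 24 h equivalent = 17.35 × 24/12 ≈ 34.70 kt.
35 kt ≥ 30 kt ⇒ rapid intensification.

35 kt, yes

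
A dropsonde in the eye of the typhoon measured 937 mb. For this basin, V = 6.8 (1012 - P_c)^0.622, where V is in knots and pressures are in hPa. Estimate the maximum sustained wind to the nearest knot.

ΔP = 1012 − 937 = 75 mb.
75^0.622 ≈ 14.665.
V ≈ 6.8 × 14.665 ≈ 99.7 kt.

100 kt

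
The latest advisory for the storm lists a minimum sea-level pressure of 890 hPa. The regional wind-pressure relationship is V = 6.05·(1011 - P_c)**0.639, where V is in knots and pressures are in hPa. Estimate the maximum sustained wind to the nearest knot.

ΔP = 1011 − 890 = 121 hPa.
121^0.639 ≈ 21.424.
V ≈ 6.05 × 21.424 ≈ 129.6 kt.

130 kt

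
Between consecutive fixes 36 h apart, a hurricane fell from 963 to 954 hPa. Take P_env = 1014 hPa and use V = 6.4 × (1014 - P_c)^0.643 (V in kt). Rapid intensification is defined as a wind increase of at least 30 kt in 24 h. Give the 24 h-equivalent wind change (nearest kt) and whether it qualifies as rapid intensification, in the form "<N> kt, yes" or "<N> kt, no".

6 kt, no

V₁: ΔP = 51, V ≈ 6.4 × 51^0.643 ≈ 80.20 kt.
V₂: ΔP = 60, V ≈ 6.4 × 60^0.643 ≈ 89.03 kt.
ΔV over 36 h = 8.83 kt → 24 h equivalent = 8.83 × 24/36 ≈ 5.89 kt.
6 kt < 30 kt ⇒ not rapid intensification.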